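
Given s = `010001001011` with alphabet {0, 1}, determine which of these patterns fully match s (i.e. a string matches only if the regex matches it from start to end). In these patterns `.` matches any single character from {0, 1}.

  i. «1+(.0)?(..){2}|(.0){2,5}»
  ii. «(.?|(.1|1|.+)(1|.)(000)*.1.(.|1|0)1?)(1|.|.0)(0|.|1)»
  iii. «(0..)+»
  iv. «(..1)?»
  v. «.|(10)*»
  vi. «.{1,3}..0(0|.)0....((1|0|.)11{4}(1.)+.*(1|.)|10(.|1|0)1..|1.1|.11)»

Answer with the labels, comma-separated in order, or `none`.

i → no match
ii → no match
iii → match
iv → no match
v → no match
vi → no match

iii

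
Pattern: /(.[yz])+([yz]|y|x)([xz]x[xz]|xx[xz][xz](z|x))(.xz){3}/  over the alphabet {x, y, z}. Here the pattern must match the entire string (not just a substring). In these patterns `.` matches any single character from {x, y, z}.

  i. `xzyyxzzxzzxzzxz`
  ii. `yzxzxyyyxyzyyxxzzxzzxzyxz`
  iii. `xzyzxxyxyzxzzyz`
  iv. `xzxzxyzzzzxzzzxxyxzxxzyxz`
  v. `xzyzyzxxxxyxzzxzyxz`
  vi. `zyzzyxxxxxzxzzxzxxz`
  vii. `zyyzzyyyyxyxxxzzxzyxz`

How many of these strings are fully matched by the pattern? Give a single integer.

i → no match
ii → match
iii → no match — must end with `xz`
iv → match
v → match
vi → match
vii → no match
Total matched: 4

4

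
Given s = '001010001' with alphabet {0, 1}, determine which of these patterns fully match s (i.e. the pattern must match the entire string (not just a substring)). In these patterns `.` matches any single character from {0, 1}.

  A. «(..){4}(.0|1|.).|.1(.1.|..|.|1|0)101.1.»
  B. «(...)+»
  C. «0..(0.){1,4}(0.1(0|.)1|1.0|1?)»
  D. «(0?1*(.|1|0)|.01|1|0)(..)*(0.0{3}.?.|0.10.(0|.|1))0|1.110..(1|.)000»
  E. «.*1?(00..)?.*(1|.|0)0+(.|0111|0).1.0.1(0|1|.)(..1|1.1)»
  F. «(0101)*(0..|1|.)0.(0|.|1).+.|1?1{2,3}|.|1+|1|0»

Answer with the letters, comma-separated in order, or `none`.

A → no match
B → match
C → match
D → no match
E → no match
F → match

B, C, F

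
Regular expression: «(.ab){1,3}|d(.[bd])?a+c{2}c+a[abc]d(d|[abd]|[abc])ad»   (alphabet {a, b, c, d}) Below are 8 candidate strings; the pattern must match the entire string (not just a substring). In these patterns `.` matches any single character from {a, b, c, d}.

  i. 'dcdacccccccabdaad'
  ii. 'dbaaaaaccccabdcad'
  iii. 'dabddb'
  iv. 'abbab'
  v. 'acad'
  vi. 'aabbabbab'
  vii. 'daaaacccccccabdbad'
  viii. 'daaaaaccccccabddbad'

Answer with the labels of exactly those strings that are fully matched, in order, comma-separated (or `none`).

i → match
ii → no match
iii → no match
iv → no match
v → no match
vi → match
vii → match
viii → no match

i, vi, vii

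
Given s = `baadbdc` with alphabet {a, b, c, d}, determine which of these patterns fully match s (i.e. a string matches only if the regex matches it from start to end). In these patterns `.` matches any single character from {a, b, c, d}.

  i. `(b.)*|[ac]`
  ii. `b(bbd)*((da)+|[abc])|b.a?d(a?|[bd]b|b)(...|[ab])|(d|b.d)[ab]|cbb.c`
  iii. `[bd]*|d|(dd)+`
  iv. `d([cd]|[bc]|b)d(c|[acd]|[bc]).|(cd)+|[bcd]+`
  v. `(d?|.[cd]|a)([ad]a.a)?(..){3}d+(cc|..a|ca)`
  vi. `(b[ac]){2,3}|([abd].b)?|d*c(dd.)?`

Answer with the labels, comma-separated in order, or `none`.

i → no match
ii → match
iii → no match
iv → no match
v → no match
vi → no match

ii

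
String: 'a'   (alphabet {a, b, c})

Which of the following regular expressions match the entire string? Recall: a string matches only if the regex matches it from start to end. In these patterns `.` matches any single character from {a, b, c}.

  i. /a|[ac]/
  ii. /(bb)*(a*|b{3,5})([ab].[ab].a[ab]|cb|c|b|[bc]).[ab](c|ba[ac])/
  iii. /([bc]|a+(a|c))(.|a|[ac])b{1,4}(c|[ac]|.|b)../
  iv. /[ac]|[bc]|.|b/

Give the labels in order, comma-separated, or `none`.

i → match
ii → no match
iii → no match
iv → match

i, iv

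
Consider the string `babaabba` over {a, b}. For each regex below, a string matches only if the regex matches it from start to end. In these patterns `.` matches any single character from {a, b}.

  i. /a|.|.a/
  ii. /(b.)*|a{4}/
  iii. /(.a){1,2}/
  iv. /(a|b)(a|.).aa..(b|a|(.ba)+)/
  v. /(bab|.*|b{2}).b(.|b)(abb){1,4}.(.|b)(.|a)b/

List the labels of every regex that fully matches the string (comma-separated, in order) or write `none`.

i → no match
ii → no match
iii → no match
iv → match
v → no match — must end with `b`

iv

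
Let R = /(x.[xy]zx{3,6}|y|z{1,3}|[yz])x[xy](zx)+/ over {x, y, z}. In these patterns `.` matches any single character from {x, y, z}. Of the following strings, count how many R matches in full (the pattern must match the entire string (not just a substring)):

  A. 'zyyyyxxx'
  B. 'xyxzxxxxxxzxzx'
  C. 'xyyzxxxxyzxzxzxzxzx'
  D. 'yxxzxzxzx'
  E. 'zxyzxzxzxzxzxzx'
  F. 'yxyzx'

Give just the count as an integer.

A. 'zyyyyxxx' → no match — must end with 'zx'
B → match
C → match
D. 'yxxzxzxzx' → match
E → match
F. 'yxyzx' → match
Total matched: 5

5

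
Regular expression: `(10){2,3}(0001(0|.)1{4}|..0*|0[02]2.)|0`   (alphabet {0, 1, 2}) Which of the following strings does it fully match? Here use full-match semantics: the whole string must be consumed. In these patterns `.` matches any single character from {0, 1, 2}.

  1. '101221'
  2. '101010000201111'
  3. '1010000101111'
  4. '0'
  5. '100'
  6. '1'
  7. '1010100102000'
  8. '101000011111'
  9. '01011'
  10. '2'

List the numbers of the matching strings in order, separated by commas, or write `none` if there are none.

3, 4

1 → no match
2 → no match
3 → match
4 → match
5 → no match
6 → no match
7 → no match
8 → no match
9 → no match
10 → no match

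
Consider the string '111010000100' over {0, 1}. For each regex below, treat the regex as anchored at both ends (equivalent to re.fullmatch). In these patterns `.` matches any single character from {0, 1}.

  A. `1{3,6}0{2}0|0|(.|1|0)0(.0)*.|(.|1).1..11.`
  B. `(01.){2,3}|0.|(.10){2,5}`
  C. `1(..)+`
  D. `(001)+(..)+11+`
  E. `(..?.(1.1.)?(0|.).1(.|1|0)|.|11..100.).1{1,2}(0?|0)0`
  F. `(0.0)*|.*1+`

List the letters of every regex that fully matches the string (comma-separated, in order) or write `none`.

A → no match
B → no match
C → no match
D → no match — must start with '001'
E → match
F → no match

E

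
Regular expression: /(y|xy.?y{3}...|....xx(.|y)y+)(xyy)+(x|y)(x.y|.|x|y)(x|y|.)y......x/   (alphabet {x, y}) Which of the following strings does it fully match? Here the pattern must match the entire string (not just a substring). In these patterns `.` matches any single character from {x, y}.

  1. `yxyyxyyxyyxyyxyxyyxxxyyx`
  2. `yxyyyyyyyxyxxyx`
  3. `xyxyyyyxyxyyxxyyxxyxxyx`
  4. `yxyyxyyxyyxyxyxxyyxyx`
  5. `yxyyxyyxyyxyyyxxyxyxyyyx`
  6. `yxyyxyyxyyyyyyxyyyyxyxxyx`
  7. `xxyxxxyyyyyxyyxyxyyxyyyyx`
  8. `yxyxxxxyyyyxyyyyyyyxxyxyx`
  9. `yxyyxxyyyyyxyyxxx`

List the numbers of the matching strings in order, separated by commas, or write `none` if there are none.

1 → match
2 → match
3 → match
4 → match
5 → match
6 → no match
7 → match
8 → match
9 → match

1, 2, 3, 4, 5, 7, 8, 9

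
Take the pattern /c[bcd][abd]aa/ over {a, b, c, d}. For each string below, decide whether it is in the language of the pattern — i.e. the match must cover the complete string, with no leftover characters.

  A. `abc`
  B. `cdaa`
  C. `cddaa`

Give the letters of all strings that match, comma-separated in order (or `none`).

A → no match — must start with `c`
B → no match
C → match

C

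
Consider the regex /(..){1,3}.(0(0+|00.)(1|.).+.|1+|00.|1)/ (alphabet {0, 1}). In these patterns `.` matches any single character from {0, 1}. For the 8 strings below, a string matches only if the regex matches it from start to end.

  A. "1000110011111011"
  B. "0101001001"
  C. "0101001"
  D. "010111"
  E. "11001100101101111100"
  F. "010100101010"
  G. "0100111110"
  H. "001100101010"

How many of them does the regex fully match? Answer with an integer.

A → no match
B → match
C → no match
D → match
E → no match
F → no match
G → no match
H → no match
Total matched: 2

2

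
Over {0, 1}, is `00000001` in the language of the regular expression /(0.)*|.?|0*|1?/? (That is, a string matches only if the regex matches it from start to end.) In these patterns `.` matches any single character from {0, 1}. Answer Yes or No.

Yes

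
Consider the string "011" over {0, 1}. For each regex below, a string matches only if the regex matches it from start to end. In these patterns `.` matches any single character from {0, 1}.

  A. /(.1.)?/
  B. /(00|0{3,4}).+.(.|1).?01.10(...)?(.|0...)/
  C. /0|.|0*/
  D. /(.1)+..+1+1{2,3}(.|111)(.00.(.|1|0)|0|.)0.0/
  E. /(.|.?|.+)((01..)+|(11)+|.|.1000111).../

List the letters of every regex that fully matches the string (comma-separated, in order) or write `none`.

A

A → match
B → no match
C → no match
D → no match — must end with "0"
E → no match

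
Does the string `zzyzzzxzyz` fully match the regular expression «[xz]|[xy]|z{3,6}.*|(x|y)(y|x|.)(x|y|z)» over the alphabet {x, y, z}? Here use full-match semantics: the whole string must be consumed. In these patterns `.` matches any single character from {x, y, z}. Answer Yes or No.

No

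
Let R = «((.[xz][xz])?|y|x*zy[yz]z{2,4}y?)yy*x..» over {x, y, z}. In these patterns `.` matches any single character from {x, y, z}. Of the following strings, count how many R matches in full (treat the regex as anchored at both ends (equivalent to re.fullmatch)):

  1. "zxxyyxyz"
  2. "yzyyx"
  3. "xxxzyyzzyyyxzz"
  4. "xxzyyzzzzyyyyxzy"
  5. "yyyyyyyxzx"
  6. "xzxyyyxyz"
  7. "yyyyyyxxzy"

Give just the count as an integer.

5

1 → match
2 → no match
3 → match
4 → match
5 → match
6 → match
7 → no match
Total matched: 5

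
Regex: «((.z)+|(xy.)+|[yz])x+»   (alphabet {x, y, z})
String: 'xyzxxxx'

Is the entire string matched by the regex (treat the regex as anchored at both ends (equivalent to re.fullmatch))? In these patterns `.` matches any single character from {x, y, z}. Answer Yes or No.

Yes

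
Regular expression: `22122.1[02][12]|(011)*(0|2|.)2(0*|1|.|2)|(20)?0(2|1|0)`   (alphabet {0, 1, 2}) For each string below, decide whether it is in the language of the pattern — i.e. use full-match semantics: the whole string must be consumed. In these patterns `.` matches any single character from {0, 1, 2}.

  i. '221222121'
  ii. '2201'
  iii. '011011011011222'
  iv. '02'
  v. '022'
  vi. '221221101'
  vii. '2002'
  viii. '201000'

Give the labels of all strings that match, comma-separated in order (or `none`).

i, iii, iv, v, vi, vii

i → match
ii → no match
iii → match
iv → match
v → match
vi → match
vii → match
viii → no match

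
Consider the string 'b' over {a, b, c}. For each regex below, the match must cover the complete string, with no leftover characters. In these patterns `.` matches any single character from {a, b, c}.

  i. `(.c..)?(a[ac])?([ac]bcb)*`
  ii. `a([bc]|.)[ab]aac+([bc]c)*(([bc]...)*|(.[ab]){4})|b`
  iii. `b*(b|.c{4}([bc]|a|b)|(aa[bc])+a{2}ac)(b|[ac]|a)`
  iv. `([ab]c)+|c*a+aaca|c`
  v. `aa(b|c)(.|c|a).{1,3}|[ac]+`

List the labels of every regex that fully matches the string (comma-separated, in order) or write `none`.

ii

i → no match
ii → match
iii → no match
iv → no match
v → no match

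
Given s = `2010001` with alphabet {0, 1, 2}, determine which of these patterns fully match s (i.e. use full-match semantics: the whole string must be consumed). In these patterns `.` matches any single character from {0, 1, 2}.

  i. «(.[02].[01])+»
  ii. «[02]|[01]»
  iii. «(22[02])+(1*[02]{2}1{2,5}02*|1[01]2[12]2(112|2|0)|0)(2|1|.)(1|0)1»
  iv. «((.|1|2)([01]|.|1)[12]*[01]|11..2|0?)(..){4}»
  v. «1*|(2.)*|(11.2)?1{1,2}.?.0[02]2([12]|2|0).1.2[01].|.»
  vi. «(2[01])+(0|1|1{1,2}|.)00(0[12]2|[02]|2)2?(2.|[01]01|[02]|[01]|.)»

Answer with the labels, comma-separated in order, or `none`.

i → no match
ii → no match
iii → no match — must start with `22`
iv → no match
v → no match
vi → match

vi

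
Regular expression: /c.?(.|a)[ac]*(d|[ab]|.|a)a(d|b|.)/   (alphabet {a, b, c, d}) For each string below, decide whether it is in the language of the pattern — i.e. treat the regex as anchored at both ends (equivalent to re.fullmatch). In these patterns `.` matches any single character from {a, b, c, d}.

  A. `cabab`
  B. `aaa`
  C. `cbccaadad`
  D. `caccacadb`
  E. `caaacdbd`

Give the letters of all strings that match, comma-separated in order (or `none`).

A, C

A. `cabab` → match
B. `aaa` → no match — must start with `c`
C. `cbccaadad` → match
D. `caccacadb` → no match
E. `caaacdbd` → no match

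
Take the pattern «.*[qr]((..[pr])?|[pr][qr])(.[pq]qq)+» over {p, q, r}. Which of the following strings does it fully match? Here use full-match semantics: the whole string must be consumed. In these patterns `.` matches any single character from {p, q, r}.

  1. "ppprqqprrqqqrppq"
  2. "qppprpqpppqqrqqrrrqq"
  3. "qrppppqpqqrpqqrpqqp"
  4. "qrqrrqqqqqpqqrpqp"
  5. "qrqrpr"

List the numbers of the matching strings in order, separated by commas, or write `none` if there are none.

none

1 → no match — must end with "qq"
2 → no match
3 → no match — must end with "qq"
4 → no match — must end with "qq"
5. "qrqrpr" → no match — must end with "qq"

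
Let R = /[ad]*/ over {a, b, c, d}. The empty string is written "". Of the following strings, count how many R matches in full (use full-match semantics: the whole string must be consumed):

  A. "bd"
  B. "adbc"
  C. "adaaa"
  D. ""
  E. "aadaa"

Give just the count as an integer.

3

A → no match
B → no match
C → match
D → match
E → match
Total matched: 3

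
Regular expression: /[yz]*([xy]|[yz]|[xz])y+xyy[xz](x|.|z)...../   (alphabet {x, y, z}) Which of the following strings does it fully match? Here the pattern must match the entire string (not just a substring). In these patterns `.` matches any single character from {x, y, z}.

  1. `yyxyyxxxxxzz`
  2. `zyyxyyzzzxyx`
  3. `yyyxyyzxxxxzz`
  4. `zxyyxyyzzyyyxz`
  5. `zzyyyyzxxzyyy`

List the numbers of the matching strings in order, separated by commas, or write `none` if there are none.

1. `yyxyyxxxxxzz` → match
2. `zyyxyyzzzxyx` → no match
3 → match
4 → match
5 → no match

1, 3, 4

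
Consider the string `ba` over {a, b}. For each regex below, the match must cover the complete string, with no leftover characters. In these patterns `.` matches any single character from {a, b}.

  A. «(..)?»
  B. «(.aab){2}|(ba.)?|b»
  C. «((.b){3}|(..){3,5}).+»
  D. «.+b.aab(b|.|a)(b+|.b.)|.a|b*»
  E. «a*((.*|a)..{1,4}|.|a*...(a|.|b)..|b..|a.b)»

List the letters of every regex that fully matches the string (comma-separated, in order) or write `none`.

A → match
B → no match
C → no match
D → match
E → match

A, D, E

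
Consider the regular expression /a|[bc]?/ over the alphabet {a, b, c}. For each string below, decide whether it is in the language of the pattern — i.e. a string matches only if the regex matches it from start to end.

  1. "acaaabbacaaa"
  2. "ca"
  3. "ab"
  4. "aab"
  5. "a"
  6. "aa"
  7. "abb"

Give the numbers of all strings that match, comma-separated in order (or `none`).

5

1. "acaaabbacaaa" → no match
2. "ca" → no match
3. "ab" → no match
4. "aab" → no match
5. "a" → match
6. "aa" → no match
7. "abb" → no match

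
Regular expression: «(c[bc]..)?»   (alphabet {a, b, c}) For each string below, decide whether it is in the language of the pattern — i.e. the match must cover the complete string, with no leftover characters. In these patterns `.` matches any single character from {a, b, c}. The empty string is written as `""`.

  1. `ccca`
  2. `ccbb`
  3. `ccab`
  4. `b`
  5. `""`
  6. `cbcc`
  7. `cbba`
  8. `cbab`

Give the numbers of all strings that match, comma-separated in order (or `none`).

1 → match
2 → match
3 → match
4 → no match
5 → match
6 → match
7 → match
8 → match

1, 2, 3, 5, 6, 7, 8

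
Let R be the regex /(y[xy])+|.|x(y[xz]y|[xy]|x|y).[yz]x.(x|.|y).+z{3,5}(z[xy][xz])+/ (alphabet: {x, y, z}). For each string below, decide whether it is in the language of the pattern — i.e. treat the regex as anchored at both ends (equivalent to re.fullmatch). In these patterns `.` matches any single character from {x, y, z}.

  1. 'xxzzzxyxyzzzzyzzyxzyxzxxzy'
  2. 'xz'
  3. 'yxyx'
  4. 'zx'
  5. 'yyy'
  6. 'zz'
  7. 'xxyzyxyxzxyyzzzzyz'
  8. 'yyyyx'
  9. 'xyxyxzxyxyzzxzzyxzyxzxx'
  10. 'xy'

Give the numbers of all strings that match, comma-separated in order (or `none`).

3

1 → no match
2 → no match
3 → match
4 → no match
5 → no match
6 → no match
7 → no match
8 → no match
9 → no match
10 → no match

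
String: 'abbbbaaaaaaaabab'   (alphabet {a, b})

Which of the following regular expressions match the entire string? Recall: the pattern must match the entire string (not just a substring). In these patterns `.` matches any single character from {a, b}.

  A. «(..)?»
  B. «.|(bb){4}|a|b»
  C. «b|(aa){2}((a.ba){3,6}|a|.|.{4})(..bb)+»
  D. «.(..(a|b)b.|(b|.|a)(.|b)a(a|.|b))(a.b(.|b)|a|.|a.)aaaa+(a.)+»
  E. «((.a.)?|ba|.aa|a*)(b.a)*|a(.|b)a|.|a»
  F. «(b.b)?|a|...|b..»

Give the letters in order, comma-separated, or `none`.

A → no match
B → no match
C → no match
D → match
E → no match
F → no match

D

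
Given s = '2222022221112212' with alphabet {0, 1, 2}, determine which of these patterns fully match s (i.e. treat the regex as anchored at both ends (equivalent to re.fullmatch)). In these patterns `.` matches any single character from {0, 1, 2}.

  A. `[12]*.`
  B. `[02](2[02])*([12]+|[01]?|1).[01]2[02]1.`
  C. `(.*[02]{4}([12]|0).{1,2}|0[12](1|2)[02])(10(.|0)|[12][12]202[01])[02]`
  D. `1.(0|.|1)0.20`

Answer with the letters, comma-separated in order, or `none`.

A → no match
B → match
C → no match
D → no match — must start with '1'

B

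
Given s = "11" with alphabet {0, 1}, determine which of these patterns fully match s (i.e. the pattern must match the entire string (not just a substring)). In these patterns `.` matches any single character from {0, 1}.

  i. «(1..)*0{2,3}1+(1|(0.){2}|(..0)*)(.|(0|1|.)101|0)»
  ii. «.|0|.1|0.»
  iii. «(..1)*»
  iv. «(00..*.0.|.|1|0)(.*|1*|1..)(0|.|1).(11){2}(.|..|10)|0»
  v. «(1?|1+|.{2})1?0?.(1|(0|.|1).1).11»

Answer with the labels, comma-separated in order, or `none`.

ii

i → no match
ii → match
iii → no match
iv → no match
v → no match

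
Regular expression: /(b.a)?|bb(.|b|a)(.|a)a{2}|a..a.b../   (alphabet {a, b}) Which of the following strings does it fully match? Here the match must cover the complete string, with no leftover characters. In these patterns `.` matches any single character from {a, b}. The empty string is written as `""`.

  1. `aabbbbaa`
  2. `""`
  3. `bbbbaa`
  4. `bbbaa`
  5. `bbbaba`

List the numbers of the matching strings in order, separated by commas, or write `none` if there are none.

2, 3

1 → no match
2 → match
3 → match
4 → no match
5 → no match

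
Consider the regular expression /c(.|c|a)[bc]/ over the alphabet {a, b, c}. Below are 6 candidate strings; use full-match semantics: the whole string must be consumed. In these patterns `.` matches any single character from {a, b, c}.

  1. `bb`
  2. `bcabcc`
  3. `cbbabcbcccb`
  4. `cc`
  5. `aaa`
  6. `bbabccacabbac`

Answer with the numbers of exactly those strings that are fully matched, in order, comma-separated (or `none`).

none

1 → no match — must start with `c`
2 → no match — must start with `c`
3 → no match
4 → no match
5 → no match — must start with `c`
6 → no match — must start with `c`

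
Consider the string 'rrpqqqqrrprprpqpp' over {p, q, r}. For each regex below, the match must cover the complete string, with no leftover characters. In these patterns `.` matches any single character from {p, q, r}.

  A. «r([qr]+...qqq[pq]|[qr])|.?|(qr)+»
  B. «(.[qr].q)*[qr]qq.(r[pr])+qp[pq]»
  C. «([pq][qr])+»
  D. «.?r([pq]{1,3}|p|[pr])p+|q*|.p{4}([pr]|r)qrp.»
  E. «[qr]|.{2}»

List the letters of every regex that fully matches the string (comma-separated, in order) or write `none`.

A → no match
B → match
C → no match
D → no match
E → no match

B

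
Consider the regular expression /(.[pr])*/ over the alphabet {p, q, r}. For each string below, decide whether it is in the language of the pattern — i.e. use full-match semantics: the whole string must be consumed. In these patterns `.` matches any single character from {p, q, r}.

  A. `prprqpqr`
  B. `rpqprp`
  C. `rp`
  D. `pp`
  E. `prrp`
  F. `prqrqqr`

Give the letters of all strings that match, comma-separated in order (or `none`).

A → match
B → match
C → match
D → match
E → match
F → no match

A, B, C, D, E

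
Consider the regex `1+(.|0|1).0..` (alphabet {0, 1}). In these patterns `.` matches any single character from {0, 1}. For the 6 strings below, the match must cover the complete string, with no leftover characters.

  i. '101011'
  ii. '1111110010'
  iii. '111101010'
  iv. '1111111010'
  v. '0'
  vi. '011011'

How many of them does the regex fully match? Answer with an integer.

4

i → match
ii → match
iii → match
iv → match
v → no match — must start with '1'
vi → no match — must start with '1'
Total matched: 4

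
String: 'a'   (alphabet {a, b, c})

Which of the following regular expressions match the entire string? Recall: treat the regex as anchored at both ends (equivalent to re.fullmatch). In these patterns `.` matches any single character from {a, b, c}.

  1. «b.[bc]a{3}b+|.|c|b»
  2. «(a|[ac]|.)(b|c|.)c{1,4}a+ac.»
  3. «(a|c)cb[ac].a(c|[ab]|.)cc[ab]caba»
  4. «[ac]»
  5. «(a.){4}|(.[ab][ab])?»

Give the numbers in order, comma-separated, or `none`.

1 → match
2 → no match
3 → no match — must end with 'caba'
4 → match
5 → no match

1, 4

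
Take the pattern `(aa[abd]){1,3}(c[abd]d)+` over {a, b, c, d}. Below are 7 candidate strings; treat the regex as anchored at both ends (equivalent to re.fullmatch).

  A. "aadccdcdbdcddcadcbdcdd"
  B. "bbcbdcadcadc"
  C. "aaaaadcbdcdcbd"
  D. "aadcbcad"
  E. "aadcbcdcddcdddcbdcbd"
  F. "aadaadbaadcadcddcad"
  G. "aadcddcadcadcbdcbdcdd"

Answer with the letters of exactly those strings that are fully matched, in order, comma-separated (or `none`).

A → no match
B → no match — must start with "aa"
C → no match
D → no match
E → no match
F → no match
G → match

G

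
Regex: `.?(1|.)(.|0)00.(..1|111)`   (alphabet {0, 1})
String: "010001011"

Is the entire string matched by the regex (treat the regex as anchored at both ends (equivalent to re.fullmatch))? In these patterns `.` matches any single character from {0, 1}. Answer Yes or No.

Yes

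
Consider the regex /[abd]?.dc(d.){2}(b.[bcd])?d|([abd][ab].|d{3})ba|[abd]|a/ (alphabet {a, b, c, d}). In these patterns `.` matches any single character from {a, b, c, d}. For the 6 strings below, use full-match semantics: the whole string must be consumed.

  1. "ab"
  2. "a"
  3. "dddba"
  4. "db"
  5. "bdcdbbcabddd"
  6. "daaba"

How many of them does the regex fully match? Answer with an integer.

1 → no match
2 → match
3 → match
4 → no match
5 → no match
6 → match
Total matched: 3

3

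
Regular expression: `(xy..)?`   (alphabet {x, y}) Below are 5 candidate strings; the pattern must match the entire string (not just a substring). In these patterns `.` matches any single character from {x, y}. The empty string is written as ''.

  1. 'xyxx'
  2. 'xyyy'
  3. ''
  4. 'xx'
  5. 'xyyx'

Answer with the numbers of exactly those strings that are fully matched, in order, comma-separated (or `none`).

1. 'xyxx' → match
2. 'xyyy' → match
3. '' → match
4. 'xx' → no match
5. 'xyyx' → match

1, 2, 3, 5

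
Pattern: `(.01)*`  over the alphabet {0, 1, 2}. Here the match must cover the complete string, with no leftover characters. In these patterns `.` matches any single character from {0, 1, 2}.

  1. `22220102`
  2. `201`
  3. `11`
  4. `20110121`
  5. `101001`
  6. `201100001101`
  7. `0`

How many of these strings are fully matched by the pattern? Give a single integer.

1 → no match
2 → match
3 → no match
4 → no match
5 → match
6 → no match
7 → no match
Total matched: 2

2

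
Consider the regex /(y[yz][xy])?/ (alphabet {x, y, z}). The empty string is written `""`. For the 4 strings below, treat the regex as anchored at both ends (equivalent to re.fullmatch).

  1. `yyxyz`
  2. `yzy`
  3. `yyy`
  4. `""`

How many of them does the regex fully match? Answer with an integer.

1 → no match
2 → match
3 → match
4 → match
Total matched: 3

3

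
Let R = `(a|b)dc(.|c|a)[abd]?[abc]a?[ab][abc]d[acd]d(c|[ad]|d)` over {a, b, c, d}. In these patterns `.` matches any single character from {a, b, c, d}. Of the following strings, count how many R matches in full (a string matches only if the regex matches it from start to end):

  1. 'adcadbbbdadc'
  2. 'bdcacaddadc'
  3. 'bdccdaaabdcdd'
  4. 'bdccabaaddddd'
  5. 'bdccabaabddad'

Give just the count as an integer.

2

1 → match
2 → no match
3 → match
4 → no match
5 → no match
Total matched: 2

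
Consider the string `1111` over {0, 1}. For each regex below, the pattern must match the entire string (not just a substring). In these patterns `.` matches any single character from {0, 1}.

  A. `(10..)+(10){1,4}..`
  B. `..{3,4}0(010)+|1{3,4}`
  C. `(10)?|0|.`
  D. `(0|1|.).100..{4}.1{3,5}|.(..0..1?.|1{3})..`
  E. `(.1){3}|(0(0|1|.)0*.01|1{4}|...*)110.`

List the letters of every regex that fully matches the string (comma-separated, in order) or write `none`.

B

A → no match — must start with `10`
B → match
C → no match
D → no match
E → no match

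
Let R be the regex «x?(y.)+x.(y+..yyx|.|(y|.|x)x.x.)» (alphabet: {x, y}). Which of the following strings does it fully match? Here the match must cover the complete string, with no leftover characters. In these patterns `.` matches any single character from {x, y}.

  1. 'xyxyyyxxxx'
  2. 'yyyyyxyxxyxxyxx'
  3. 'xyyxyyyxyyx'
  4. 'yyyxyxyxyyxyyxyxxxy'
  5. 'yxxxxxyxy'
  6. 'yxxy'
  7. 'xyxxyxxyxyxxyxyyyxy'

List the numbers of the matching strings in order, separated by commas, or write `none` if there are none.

1 → match
2 → match
3 → match
4 → no match
5 → match
6 → no match
7 → no match

1, 2, 3, 5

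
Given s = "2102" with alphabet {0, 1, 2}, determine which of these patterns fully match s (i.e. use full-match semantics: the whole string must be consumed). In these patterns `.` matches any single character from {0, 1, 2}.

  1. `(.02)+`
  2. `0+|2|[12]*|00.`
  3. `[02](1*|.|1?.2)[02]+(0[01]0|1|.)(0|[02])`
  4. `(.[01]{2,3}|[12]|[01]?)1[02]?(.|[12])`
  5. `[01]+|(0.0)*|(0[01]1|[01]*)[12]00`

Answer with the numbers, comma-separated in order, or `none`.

1 → no match
2 → no match
3 → no match
4 → match
5 → no match

4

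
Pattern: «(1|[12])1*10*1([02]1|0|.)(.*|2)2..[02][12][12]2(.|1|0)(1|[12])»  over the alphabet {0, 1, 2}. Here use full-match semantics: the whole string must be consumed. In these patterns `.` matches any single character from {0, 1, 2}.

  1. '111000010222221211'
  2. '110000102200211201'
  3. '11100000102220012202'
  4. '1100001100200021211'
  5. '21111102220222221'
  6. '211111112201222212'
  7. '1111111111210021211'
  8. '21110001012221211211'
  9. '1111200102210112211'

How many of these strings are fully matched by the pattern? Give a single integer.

8

1 → match
2 → match
3 → match
4 → match
5 → match
6 → match
7 → match
8 → match
9 → no match
Total matched: 8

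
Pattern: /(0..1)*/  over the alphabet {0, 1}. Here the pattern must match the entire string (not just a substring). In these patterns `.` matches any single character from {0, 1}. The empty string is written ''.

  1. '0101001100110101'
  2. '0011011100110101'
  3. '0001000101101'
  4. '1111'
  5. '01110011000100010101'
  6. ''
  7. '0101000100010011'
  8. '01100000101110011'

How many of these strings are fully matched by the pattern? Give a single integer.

1 → match
2 → match
3 → no match
4 → no match
5 → match
6 → match
7 → match
8 → no match
Total matched: 5

5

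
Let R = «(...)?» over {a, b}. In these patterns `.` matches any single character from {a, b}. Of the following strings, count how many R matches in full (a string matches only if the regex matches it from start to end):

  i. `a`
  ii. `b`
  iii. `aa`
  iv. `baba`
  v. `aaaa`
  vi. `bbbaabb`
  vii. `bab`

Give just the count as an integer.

1

i → no match
ii → no match
iii → no match
iv → no match
v → no match
vi → no match
vii → match
Total matched: 1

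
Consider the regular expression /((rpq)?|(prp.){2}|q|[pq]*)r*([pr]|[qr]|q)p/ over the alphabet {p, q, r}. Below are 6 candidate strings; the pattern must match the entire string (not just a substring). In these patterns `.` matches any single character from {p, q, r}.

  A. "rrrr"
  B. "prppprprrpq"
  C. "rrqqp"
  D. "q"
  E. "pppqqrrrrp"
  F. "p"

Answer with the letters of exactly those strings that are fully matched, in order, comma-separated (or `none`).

E

A → no match — must end with "p"
B → no match — must end with "p"
C → no match
D → no match — must end with "p"
E → match
F → no match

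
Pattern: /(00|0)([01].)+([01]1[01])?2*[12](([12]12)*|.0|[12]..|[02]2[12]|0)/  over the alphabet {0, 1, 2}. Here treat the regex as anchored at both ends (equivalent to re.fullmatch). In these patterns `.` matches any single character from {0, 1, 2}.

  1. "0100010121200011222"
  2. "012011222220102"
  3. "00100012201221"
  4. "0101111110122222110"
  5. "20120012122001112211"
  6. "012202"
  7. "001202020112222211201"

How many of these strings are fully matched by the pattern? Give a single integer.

2

1 → match
2 → no match
3 → no match
4 → match
5 → no match
6. "012202" → no match
7 → no match
Total matched: 2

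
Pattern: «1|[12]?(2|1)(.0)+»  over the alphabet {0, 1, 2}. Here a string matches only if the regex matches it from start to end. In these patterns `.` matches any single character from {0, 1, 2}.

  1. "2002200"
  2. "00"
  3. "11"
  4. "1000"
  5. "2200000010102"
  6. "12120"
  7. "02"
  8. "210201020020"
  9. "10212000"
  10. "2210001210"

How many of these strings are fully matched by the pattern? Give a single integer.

0

1 → no match
2 → no match
3 → no match
4 → no match
5 → no match
6 → no match
7 → no match
8 → no match
9 → no match
10 → no match
Total matched: 0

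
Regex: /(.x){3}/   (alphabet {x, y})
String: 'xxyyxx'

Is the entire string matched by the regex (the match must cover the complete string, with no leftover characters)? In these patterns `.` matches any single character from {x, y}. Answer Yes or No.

No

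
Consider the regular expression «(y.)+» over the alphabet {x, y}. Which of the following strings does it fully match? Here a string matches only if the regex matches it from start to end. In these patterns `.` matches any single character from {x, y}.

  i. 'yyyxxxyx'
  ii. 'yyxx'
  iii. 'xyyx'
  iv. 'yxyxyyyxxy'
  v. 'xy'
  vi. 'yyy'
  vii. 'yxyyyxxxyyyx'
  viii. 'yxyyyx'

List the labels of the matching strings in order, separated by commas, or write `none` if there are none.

i → no match
ii → no match
iii → no match — must start with 'y'
iv → no match
v → no match — must start with 'y'
vi → no match
vii → no match
viii → match

viii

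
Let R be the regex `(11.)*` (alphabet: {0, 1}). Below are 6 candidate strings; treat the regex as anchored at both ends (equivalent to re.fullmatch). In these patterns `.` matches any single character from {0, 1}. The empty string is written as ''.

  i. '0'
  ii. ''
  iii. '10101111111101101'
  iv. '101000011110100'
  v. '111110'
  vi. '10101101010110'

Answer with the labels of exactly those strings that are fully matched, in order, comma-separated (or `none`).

ii, v

i → no match
ii → match
iii → no match
iv → no match
v → match
vi → no match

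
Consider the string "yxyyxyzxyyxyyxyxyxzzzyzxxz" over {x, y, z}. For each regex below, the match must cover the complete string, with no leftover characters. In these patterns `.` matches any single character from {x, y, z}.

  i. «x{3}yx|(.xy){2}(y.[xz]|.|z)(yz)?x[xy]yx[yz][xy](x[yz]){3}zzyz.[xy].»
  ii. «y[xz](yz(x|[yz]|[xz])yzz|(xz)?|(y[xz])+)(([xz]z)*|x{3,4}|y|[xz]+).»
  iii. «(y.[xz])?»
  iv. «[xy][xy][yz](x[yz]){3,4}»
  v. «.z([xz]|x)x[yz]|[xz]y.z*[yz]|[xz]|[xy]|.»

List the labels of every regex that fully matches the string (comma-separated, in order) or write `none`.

i → match
ii → no match
iii → no match
iv → no match
v → no match

i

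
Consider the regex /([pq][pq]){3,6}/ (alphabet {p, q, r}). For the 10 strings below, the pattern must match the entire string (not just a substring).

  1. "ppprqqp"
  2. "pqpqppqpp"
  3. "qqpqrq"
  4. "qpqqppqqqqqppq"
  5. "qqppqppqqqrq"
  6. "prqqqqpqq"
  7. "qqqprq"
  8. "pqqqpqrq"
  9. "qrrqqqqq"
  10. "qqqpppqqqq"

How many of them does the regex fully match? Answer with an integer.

1

1 → no match
2 → no match
3 → no match
4 → no match
5 → no match
6 → no match
7 → no match
8 → no match
9 → no match
10 → match
Total matched: 1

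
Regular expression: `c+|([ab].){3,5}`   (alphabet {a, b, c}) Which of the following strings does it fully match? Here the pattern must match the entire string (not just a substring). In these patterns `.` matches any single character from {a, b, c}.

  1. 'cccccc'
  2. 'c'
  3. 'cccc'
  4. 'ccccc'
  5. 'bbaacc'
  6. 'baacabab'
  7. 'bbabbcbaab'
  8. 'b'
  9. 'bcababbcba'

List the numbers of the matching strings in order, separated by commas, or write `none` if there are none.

1, 2, 3, 4, 6, 7, 9

1 → match
2 → match
3 → match
4 → match
5 → no match
6 → match
7 → match
8 → no match
9 → match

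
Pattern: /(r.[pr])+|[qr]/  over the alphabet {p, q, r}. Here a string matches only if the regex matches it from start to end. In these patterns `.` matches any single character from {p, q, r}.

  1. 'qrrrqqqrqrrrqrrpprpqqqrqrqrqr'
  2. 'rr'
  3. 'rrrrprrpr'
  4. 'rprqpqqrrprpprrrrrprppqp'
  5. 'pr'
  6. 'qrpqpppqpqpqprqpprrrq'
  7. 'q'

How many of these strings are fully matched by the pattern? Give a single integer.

2

1 → no match
2 → no match
3 → match
4 → no match
5 → no match
6 → no match
7 → match
Total matched: 2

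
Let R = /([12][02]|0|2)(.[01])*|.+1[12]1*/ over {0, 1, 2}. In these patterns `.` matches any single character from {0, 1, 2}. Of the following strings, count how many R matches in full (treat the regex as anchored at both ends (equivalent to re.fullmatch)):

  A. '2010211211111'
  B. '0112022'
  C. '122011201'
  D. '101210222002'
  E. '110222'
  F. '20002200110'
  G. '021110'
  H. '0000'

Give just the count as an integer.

A → match
B → no match
C → no match
D → no match
E → no match
F → no match
G → no match
H → no match
Total matched: 1

1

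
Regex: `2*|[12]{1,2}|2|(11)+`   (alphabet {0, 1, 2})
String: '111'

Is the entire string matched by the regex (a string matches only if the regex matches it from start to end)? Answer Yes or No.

No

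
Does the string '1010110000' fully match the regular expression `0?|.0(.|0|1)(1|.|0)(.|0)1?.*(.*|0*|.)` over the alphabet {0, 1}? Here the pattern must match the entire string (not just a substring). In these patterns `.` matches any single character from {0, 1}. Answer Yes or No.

Yes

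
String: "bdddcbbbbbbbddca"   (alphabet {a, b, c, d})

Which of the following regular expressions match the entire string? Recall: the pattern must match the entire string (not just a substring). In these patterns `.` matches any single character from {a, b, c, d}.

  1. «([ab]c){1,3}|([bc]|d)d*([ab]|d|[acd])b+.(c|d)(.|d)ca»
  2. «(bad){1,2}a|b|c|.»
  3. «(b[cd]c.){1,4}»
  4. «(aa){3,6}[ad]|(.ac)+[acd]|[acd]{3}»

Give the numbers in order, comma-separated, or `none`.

1

1 → match
2 → no match
3 → no match
4 → no match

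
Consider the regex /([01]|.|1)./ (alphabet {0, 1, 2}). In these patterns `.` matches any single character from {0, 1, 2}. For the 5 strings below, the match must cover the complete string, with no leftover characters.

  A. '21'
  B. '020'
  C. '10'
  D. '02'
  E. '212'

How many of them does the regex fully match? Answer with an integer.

3

A → match
B → no match
C → match
D → match
E → no match
Total matched: 3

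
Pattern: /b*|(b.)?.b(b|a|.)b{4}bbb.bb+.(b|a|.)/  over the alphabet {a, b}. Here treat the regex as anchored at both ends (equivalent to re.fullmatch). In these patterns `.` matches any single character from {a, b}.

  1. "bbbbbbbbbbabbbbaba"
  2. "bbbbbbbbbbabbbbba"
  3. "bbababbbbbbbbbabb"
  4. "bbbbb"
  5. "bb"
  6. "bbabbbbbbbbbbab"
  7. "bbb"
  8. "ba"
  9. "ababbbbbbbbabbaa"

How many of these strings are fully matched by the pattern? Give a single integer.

5

1 → no match
2 → match
3 → no match
4 → match
5 → match
6 → match
7 → match
8 → no match
9 → no match
Total matched: 5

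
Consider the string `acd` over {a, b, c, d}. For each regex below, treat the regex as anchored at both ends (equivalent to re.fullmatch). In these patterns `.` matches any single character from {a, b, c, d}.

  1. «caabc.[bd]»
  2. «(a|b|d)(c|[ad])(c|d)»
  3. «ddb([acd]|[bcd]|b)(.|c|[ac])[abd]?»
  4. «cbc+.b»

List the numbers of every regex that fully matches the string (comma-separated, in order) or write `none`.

1 → no match — must start with `caabc`
2 → match
3 → no match — must start with `ddb`
4 → no match — must start with `cbc`

2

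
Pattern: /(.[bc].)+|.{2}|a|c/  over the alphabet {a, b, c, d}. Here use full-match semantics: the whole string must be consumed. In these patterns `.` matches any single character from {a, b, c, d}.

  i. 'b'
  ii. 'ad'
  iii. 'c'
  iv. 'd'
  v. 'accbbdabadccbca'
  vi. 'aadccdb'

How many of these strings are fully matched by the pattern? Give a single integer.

3

i → no match
ii → match
iii → match
iv → no match
v → match
vi → no match
Total matched: 3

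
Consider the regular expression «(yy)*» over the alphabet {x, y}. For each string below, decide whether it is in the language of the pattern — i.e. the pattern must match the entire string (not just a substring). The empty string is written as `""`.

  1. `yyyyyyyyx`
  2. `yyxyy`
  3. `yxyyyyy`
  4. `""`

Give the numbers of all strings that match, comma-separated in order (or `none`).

1. `yyyyyyyyx` → no match
2. `yyxyy` → no match
3. `yxyyyyy` → no match
4. `""` → match

4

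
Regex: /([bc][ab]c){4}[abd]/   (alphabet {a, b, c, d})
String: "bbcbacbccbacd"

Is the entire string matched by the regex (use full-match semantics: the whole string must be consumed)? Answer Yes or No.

No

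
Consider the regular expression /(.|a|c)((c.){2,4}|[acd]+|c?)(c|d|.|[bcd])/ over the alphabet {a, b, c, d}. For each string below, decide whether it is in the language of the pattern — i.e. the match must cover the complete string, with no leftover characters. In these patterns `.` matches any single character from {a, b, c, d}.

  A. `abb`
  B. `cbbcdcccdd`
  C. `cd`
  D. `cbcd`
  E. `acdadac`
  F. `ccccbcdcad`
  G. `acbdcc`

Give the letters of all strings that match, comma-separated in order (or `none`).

C, E, F

A → no match
B → no match
C → match
D → no match
E → match
F → match
G → no match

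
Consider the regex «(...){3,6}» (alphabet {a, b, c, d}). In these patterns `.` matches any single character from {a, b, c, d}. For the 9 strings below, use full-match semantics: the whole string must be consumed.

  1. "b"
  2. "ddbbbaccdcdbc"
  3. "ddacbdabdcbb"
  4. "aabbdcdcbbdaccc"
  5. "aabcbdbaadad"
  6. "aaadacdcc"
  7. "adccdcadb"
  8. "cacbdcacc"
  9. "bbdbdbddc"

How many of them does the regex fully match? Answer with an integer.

1 → no match
2 → no match
3 → match
4 → match
5 → match
6 → match
7 → match
8 → match
9 → match
Total matched: 7

7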